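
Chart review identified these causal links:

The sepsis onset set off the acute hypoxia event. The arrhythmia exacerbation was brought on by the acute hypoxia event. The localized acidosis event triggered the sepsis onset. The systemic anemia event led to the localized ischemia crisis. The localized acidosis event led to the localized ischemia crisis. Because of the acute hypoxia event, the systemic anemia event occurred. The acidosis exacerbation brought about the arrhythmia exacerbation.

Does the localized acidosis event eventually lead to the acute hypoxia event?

Yes

There is a causal chain: the localized acidosis event → the sepsis onset → the acute hypoxia event.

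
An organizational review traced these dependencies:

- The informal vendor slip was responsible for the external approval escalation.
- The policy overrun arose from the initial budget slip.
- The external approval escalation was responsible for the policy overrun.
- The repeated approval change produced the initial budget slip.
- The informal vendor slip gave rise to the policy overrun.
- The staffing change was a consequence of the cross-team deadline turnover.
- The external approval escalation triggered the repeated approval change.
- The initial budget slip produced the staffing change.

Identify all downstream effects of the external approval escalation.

the initial budget slip, the policy overrun, the repeated approval change, the staffing change

Direct effects: the repeated approval change, the policy overrun.
2 steps out: the initial budget slip.
3 steps out: the staffing change.
Not reachable from it: the informal vendor slip, the cross-team deadline turnover.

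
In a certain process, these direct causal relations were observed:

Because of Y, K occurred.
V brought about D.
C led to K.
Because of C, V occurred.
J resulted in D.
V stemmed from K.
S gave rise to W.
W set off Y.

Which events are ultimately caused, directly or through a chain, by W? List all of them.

Direct effects: Y.
2 steps out: K.
3 steps out: V.
4 steps out: D.
Not reachable from it: C, J, S.

D, K, V, Y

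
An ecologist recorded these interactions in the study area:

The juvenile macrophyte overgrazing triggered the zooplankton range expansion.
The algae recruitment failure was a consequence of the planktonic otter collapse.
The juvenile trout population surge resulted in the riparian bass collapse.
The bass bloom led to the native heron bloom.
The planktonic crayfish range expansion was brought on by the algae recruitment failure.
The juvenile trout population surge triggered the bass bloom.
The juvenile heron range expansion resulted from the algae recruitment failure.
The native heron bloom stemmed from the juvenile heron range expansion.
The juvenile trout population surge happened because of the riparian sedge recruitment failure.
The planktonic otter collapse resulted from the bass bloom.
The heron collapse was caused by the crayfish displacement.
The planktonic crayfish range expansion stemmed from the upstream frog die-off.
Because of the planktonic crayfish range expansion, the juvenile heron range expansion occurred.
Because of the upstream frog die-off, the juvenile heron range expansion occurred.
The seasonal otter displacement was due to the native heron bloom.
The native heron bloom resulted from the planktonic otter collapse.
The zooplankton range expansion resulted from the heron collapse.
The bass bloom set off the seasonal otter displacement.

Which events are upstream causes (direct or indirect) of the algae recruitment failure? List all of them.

the bass bloom, the juvenile trout population surge, the planktonic otter collapse, the riparian sedge recruitment failure

Immediate cause of the algae recruitment failure: the planktonic otter collapse.
Further upstream: the riparian sedge recruitment failure, the juvenile trout population surge, the bass bloom.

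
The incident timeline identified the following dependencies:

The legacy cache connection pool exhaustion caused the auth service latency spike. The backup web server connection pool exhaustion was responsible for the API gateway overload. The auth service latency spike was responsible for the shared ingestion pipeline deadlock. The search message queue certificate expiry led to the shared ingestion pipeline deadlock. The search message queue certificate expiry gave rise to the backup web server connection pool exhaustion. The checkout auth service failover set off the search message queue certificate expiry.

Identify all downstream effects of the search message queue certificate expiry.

the API gateway overload, the backup web server connection pool exhaustion, the shared ingestion pipeline deadlock

Direct effects: the backup web server connection pool exhaustion, the shared ingestion pipeline deadlock.
2 steps out: the API gateway overload.
Not reachable from it: the checkout auth service failover, the legacy cache connection pool exhaustion, the auth service latency spike.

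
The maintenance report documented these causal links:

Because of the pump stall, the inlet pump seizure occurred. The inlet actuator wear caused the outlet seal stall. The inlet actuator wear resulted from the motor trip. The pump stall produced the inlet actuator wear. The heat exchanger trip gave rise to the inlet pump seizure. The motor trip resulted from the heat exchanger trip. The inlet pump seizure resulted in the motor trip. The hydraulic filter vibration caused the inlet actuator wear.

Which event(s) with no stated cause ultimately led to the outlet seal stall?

the heat exchanger trip, the hydraulic filter vibration, the pump stall

Tracing upstream from the outlet seal stall: the outlet seal stall ← the inlet actuator wear ← the pump stall.
A separate upstream branch: the outlet seal stall ← the inlet actuator wear ← the motor trip ← the heat exchanger trip.
A separate upstream branch: the outlet seal stall ← the inlet actuator wear ← the hydraulic filter vibration.
Each of those chain origins has no stated cause.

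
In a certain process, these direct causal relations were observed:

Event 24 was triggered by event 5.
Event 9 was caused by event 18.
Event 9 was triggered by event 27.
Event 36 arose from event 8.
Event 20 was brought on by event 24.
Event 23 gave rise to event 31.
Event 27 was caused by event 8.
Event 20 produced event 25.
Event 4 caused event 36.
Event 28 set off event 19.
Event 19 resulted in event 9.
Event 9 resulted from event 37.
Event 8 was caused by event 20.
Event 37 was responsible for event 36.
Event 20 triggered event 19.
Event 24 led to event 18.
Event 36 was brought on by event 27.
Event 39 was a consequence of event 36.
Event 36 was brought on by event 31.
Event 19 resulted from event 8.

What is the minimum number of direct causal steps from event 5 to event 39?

Shortest chain: event 5 → event 24 → event 20 → event 8 → event 36 → event 39.

5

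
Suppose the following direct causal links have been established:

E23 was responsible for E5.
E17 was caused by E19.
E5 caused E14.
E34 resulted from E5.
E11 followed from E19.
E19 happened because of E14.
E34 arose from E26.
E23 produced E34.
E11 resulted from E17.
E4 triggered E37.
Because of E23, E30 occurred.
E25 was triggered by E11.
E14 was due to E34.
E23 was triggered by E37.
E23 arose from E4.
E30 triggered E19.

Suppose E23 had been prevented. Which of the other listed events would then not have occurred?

E30, E5

Downstream of E23: E30, E5, E34, E14, E19, E17, E11, E25.
Of those, still caused via another path: E34, E14, E19, E17, E11, E25.
The remainder have no surviving cause.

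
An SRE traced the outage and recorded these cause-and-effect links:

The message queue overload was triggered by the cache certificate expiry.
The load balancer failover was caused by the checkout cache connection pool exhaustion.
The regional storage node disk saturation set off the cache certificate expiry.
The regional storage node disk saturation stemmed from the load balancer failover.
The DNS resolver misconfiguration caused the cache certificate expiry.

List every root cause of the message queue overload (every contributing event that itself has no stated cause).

the DNS resolver misconfiguration, the checkout cache connection pool exhaustion

Tracing upstream from the message queue overload: the message queue overload ← the cache certificate expiry ← the regional storage node disk saturation ← the load balancer failover ← the checkout cache connection pool exhaustion.
A separate upstream branch: the message queue overload ← the cache certificate expiry ← the DNS resolver misconfiguration.
Each of those chain origins has no stated cause.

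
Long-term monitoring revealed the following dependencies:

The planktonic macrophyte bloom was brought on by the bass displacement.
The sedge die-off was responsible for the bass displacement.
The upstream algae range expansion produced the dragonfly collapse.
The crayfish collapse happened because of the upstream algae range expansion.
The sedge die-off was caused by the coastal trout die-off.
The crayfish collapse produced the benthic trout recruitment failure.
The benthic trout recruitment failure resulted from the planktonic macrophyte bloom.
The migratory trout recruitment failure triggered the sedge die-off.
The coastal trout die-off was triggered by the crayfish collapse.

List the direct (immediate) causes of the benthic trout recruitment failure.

the crayfish collapse, the planktonic macrophyte bloom

Upstream contributors include the upstream algae range expansion, the coastal trout die-off, the sedge die-off, the bass displacement, the migratory trout recruitment failure, but only the crayfish collapse, the planktonic macrophyte bloom feed directly into the benthic trout recruitment failure.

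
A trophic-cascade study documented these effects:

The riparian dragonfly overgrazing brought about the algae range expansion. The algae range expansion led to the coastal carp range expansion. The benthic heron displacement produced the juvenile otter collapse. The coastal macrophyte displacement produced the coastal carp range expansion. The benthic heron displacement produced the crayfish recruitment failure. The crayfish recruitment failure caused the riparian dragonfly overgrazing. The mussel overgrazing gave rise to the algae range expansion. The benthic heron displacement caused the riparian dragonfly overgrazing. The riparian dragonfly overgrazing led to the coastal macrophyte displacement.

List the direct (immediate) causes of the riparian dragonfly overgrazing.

the benthic heron displacement, the crayfish recruitment failure

the benthic heron displacement, the crayfish recruitment failure → the riparian dragonfly overgrazing with nothing further upstream stated.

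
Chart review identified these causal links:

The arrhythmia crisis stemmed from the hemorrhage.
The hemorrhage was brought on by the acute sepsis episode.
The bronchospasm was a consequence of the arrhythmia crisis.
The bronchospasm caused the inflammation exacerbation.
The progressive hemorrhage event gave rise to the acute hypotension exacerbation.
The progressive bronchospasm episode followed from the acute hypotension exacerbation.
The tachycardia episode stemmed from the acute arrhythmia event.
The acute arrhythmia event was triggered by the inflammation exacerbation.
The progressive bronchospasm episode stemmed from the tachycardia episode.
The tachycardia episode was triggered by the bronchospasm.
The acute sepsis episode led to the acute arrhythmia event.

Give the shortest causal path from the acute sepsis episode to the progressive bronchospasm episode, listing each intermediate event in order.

the acute sepsis episode → the acute arrhythmia event
the acute arrhythmia event → the tachycardia episode
the tachycardia episode → the progressive bronchospasm episode
Length: 3 steps.

the acute sepsis episode → the acute arrhythmia event → the tachycardia episode → the progressive bronchospasm episode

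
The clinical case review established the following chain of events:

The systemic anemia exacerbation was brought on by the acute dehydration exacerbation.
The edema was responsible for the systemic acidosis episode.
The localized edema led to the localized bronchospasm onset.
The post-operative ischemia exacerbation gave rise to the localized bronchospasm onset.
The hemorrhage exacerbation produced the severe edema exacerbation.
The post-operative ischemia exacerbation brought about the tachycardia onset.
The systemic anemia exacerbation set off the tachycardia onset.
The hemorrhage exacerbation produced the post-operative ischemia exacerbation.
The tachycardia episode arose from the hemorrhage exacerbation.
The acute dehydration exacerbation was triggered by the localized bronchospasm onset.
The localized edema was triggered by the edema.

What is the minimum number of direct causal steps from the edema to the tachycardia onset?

5

Shortest chain: the edema → the localized edema → the localized bronchospasm onset → the acute dehydration exacerbation → the systemic anemia exacerbation → the tachycardia onset.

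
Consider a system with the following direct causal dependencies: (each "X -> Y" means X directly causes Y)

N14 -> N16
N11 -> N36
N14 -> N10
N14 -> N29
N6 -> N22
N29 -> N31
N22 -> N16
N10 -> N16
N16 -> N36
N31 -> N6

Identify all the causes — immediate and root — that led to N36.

Immediate causes of N36: N11, N16.
Further upstream: N14, N29, N31, N6, N22, N10.

N10, N11, N14, N16, N22, N29, N31, N6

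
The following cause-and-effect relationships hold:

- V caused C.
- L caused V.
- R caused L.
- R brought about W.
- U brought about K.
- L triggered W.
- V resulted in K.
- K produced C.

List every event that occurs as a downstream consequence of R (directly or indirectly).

Direct effects: L, W.
2 steps out: V.
3 steps out: K, C.
Not reachable from it: U.

C, K, L, V, W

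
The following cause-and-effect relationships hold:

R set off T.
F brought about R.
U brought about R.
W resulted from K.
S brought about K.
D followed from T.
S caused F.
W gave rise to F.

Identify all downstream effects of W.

Direct effects: F.
2 steps out: R.
3 steps out: T.
4 steps out: D.
Not reachable from it: S, K, U.

D, F, R, T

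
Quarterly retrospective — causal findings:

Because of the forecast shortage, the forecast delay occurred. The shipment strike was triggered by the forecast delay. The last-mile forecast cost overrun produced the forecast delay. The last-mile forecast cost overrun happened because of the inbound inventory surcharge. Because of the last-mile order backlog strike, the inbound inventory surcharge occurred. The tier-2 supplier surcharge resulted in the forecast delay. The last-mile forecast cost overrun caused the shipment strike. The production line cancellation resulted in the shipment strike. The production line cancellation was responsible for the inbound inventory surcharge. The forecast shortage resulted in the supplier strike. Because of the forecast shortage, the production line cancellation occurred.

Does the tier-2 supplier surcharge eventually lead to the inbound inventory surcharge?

No

The tier-2 supplier surcharge leads to the forecast delay, the shipment strike; the inbound inventory surcharge is not among them.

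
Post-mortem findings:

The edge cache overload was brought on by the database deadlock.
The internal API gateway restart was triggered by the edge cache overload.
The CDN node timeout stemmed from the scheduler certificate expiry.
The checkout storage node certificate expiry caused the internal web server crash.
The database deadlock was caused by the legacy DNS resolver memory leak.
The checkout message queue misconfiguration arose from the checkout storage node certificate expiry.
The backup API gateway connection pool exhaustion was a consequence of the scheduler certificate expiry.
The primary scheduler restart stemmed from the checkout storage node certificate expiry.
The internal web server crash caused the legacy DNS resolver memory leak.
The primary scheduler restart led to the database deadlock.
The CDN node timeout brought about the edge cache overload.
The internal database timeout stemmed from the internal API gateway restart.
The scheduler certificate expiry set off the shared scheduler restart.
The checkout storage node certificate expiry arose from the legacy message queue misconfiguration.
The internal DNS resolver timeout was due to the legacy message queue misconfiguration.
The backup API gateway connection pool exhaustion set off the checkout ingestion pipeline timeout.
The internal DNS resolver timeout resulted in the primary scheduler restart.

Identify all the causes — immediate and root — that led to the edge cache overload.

Immediate causes of the edge cache overload: the CDN node timeout, the database deadlock.
Further upstream: the scheduler certificate expiry, the legacy message queue misconfiguration, the checkout storage node certificate expiry, the internal web server crash, the legacy DNS resolver memory leak, the internal DNS resolver timeout, the primary scheduler restart.

the CDN node timeout, the checkout storage node certificate expiry, the database deadlock, the internal DNS resolver timeout, the internal web server crash, the legacy DNS resolver memory leak, the legacy message queue misconfiguration, the primary scheduler restart, the scheduler certificate expiry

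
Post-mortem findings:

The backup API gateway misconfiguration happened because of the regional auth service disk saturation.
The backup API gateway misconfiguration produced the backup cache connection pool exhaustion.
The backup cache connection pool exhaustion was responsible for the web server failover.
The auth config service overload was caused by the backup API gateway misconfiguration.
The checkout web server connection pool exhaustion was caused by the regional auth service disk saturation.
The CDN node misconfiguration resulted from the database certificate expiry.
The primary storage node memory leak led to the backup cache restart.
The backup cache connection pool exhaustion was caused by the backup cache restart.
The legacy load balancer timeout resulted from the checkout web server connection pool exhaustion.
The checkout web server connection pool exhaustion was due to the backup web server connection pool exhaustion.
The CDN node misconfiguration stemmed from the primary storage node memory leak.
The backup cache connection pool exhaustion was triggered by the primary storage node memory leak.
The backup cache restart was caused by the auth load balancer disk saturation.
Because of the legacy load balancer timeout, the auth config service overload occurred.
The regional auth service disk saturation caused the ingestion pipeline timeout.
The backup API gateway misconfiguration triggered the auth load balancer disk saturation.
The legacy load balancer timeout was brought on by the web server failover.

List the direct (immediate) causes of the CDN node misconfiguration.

the database certificate expiry, the primary storage node memory leak

the database certificate expiry, the primary storage node memory leak → the CDN node misconfiguration with nothing further upstream stated.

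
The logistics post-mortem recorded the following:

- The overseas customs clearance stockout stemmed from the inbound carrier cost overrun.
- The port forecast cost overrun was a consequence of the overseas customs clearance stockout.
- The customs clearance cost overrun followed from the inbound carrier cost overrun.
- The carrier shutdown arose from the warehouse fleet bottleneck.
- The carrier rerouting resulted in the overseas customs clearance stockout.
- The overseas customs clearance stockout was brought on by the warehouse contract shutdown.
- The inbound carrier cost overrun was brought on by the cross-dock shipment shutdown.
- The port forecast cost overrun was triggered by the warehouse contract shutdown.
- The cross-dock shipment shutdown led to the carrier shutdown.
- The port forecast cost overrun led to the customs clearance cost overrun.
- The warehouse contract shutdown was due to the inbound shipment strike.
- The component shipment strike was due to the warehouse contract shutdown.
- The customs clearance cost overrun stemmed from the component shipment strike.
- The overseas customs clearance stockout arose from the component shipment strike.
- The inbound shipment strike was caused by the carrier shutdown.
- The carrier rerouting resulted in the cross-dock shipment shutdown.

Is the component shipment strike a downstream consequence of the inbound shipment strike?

There is a causal chain: the inbound shipment strike → the warehouse contract shutdown → the component shipment strike.

Yes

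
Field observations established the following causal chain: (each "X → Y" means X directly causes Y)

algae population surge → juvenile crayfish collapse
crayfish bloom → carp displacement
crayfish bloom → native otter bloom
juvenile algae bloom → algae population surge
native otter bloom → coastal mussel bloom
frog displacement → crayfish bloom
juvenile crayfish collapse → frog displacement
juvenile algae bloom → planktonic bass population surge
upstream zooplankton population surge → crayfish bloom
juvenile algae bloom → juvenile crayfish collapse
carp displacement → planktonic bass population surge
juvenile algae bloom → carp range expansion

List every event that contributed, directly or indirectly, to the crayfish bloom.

the algae population surge, the frog displacement, the juvenile algae bloom, the juvenile crayfish collapse, the upstream zooplankton population surge

Immediate causes of the crayfish bloom: the upstream zooplankton population surge, the frog displacement.
Further upstream: the juvenile algae bloom, the algae population surge, the juvenile crayfish collapse.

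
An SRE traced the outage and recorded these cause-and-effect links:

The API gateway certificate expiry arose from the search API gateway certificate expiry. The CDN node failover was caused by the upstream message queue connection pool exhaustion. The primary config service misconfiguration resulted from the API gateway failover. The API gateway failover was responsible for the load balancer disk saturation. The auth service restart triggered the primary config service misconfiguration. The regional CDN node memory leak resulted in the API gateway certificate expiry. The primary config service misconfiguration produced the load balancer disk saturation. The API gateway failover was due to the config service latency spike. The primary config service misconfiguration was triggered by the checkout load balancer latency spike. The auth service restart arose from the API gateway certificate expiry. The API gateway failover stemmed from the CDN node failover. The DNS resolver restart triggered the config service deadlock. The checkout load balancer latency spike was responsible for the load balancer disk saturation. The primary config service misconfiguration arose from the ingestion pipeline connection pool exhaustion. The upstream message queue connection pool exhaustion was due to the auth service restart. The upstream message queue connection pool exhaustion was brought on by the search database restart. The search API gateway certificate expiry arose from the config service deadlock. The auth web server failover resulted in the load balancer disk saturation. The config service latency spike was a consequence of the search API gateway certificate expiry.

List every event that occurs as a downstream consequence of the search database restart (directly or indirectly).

the API gateway failover, the CDN node failover, the load balancer disk saturation, the primary config service misconfiguration, the upstream message queue connection pool exhaustion

Direct effects: the upstream message queue connection pool exhaustion.
2 steps out: the CDN node failover.
3 steps out: the API gateway failover.
4 steps out: the primary config service misconfiguration, the load balancer disk saturation.
Not reachable from it: the regional CDN node memory leak, the checkout load balancer latency spike, the DNS resolver restart, the config service deadlock, the search API gateway certificate expiry, the auth web server failover, the API gateway certificate expiry, the auth service restart, the config service latency spike, the ingestion pipeline connection pool exhaustion.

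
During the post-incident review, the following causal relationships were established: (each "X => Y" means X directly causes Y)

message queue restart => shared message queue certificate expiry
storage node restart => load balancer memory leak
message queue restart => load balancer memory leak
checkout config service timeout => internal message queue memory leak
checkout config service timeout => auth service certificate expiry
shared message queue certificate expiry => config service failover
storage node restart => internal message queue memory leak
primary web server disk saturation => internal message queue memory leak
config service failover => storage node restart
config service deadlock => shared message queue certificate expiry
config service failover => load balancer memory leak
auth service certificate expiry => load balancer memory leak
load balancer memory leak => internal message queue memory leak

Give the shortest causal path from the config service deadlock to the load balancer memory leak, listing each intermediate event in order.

the config service deadlock → the shared message queue certificate expiry → the config service failover → the load balancer memory leak

the config service deadlock → the shared message queue certificate expiry
the shared message queue certificate expiry → the config service failover
the config service failover → the load balancer memory leak
Length: 3 steps.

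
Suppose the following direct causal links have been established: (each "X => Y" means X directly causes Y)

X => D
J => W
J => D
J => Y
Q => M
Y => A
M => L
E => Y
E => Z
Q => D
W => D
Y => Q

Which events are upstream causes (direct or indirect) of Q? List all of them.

Immediate cause of Q: Y.
Further upstream: E, J.

E, J, Y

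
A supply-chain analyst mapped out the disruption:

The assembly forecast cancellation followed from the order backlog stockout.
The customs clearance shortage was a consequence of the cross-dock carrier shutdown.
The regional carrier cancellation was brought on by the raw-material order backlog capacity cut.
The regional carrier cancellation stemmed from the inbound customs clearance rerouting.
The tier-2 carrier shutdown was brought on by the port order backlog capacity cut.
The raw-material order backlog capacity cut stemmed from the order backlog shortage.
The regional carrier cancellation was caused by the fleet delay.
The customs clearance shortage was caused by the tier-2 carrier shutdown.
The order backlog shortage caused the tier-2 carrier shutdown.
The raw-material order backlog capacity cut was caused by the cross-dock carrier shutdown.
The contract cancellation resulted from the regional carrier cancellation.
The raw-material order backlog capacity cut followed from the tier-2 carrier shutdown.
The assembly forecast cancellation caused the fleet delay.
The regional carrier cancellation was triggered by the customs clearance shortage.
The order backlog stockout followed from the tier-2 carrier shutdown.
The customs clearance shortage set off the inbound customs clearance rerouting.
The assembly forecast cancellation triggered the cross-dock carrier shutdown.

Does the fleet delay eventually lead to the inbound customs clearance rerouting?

The fleet delay leads to the regional carrier cancellation, the contract cancellation; the inbound customs clearance rerouting is not among them.

No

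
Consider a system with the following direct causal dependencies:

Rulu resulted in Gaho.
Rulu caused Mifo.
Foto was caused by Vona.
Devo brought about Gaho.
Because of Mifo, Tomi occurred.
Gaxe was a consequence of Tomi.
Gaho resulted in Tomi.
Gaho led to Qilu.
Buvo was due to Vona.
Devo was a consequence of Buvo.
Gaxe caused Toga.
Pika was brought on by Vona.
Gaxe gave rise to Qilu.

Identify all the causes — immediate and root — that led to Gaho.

Immediate causes of Gaho: Rulu, Devo.
Further upstream: Vona, Buvo.

Buvo, Devo, Rulu, Vona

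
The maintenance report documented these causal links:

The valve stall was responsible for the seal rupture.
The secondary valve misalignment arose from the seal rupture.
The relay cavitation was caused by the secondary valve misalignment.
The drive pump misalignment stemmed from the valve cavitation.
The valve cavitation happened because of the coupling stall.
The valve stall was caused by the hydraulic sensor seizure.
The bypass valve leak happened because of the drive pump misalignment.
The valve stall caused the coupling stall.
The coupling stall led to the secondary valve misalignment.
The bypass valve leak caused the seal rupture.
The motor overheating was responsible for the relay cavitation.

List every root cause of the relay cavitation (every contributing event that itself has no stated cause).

the hydraulic sensor seizure, the motor overheating

Tracing upstream from the relay cavitation: the relay cavitation ← the secondary valve misalignment ← the coupling stall ← the valve stall ← the hydraulic sensor seizure.
A separate upstream branch: the relay cavitation ← the motor overheating.
Each of those chain origins has no stated cause.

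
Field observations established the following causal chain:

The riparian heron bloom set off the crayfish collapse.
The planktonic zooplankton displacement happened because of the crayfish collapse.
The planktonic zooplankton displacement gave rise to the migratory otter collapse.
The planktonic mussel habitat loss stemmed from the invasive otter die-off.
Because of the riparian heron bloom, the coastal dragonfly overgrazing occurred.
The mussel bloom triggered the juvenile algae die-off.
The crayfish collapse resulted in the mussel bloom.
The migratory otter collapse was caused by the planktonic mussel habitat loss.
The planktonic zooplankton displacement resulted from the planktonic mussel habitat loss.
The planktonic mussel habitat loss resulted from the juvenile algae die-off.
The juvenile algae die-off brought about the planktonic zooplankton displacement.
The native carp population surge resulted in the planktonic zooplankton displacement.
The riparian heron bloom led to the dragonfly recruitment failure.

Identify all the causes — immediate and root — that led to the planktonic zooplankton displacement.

Immediate causes of the planktonic zooplankton displacement: the crayfish collapse, the native carp population surge, the juvenile algae die-off, the planktonic mussel habitat loss.
Further upstream: the riparian heron bloom, the invasive otter die-off, the mussel bloom.

the crayfish collapse, the invasive otter die-off, the juvenile algae die-off, the mussel bloom, the native carp population surge, the planktonic mussel habitat loss, the riparian heron bloom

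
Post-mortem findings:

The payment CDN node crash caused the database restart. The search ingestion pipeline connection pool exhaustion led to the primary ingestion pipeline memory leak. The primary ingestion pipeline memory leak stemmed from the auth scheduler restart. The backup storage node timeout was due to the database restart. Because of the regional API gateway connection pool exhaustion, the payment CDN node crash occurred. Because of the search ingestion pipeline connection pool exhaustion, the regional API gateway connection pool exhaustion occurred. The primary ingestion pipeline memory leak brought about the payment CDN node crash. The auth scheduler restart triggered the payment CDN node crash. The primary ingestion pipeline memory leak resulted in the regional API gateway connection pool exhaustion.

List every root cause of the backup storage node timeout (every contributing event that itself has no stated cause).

the auth scheduler restart, the search ingestion pipeline connection pool exhaustion

Tracing upstream from the backup storage node timeout: the backup storage node timeout ← the database restart ← the payment CDN node crash ← the auth scheduler restart.
A separate upstream branch: the backup storage node timeout ← the database restart ← the payment CDN node crash ← the primary ingestion pipeline memory leak ← the search ingestion pipeline connection pool exhaustion.
Each of those chain origins has no stated cause.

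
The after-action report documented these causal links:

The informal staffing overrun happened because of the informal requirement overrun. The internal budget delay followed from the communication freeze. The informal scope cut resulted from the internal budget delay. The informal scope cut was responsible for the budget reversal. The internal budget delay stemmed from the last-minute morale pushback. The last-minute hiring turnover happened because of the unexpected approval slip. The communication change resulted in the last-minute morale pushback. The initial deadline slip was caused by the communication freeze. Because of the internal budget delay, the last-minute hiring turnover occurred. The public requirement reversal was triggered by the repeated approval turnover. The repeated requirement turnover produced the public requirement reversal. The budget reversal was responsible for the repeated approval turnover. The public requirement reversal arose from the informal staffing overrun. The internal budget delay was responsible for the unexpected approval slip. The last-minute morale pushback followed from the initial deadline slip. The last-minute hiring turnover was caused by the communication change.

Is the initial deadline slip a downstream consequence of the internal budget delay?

The internal budget delay leads to the unexpected approval slip, the informal scope cut, the last-minute hiring turnover, the budget reversal, the repeated approval turnover, the public requirement reversal; the initial deadline slip is not among them.

No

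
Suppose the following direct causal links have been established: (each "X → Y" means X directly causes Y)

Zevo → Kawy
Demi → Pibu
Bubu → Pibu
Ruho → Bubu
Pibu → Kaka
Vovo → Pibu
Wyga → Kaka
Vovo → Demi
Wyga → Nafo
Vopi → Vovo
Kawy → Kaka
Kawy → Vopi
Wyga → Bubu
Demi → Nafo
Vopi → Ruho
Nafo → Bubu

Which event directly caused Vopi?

Upstream contributors include Zevo, but only Kawy feeds directly into Vopi.

Kawy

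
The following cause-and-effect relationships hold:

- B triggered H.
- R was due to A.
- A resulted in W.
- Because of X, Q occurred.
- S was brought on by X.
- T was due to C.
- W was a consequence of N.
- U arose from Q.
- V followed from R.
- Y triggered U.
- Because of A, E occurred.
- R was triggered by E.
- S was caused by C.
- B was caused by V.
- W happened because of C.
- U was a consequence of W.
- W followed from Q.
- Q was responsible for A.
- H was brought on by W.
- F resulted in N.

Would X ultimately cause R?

There is a causal chain: X → Q → A → R.

Yes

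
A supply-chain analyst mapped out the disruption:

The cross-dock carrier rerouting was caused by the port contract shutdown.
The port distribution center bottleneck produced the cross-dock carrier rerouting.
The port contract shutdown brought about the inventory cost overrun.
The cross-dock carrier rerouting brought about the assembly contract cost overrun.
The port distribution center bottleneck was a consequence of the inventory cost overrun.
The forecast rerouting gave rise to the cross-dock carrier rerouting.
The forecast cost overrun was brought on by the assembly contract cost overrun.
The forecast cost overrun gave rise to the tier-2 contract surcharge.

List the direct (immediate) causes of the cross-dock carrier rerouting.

the forecast rerouting, the port contract shutdown, the port distribution center bottleneck

Upstream contributors include the inventory cost overrun, but only the forecast rerouting, the port contract shutdown, the port distribution center bottleneck feed directly into the cross-dock carrier rerouting.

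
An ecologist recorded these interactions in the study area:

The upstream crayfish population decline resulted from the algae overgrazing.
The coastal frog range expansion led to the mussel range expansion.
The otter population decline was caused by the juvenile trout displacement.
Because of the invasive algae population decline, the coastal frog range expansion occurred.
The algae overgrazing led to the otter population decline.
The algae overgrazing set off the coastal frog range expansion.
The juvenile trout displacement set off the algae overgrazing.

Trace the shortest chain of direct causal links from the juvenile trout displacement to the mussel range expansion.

the juvenile trout displacement → the algae overgrazing → the coastal frog range expansion → the mussel range expansion

the juvenile trout displacement → the algae overgrazing
the algae overgrazing → the coastal frog range expansion
the coastal frog range expansion → the mussel range expansion
Length: 3 steps.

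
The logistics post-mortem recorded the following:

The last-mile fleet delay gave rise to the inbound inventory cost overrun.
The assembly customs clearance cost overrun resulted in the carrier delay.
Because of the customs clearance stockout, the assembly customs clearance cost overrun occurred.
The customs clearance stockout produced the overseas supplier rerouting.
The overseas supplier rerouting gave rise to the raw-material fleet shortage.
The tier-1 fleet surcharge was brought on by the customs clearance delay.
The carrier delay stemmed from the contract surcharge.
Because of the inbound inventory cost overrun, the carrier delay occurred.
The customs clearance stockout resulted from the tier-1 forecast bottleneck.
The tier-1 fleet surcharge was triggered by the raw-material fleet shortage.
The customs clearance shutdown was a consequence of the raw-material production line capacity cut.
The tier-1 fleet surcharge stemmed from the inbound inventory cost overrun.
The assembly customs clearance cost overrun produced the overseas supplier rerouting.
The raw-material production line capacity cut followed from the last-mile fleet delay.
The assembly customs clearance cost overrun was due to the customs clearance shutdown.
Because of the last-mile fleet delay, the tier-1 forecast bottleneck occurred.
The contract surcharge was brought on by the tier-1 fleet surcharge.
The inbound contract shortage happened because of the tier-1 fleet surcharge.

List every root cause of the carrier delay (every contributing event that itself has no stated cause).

the customs clearance delay, the last-mile fleet delay

Tracing upstream from the carrier delay: the carrier delay ← the inbound inventory cost overrun ← the last-mile fleet delay.
A separate upstream branch: the carrier delay ← the contract surcharge ← the tier-1 fleet surcharge ← the customs clearance delay.
Each of those chain origins has no stated cause.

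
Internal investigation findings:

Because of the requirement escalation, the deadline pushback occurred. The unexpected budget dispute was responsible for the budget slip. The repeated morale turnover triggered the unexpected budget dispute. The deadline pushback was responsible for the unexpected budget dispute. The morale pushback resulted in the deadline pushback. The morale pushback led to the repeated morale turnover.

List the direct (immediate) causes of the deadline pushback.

the morale pushback, the requirement escalation → the deadline pushback with nothing further upstream stated.

the morale pushback, the requirement escalation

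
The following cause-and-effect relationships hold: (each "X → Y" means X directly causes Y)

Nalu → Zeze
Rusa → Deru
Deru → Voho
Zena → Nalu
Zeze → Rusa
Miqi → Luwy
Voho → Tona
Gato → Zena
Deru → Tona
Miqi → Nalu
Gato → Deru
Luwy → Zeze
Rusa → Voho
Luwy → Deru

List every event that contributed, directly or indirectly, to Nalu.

Gato, Miqi, Zena

Immediate causes of Nalu: Miqi, Zena.
Further upstream: Gato.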